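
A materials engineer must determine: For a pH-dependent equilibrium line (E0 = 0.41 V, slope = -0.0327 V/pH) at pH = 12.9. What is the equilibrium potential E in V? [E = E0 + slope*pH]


Apply the Pourbaix line equation: E = E0 + slope*pH
E = 0.41 + (-0.0327)*12.9 = 0.41 + (-0.42183) = -0.01183 V
Rounded to 4 decimal places: E = -0.0118 V

-0.0118 V


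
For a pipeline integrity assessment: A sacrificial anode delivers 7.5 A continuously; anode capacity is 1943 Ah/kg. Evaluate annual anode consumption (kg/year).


Annual consumption = current * hours per year / capacity
Rate = 7.5 * 8760 / 1943 = 33.8 kg/year

33.8 kg/year


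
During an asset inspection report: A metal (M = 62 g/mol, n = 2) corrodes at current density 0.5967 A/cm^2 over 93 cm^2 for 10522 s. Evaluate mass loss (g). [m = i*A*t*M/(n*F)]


Apply Faraday's law: m = i*A*t*M / (n*F)
Total charge passed Q = i*A*t = 0.5967*93*10522 = 583898.3982 C
m = Q*M/(n*F) = 583898.3982*62/(2*96485) = 187.603 g

187.603 g


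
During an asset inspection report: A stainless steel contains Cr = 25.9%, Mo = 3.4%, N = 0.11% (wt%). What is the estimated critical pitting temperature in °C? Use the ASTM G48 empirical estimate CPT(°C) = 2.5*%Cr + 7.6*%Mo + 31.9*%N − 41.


Apply the ASTM G48 empirical CPT estimate: CPT(°C) = 2.5*%Cr + 7.6*%Mo + 31.9*%N − 41
2.5*25.9 = 64.75; 7.6*3.4 = 25.84; 31.9*0.11 = 3.509
CPT = 64.75 + 25.84 + 3.509 − 41 = 53.099 °C
Rounded to 0.1 °C: CPT ≈ 53.1 °C

53.1 °C


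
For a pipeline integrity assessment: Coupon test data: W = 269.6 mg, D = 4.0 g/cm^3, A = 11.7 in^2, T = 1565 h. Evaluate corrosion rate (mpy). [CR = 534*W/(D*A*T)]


Apply the mpy weight-loss relation: CR = 534 * W / (D * A * T)
Numerator: 534 * 269.6 = 143966.4
Denominator: 4.0 * 11.7 * 1565 = 73242.0
CR = 143966.4 / 73242.0 = 1.9656 mpy

1.9656 mpy


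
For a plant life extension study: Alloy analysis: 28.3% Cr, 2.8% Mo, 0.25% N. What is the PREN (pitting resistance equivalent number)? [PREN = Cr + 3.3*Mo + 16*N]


Apply the PREN formula: PREN = Cr + 3.3*Mo + 16*N
PREN = 28.3 + 3.3*2.8 + 16*0.25
PREN = 28.3 + 9.24 + 4.0 = 41.54

41.54


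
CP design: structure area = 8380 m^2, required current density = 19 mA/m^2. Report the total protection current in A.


I = area * current density, then convert mA → A (÷1000)
I = 8380 * 19 / 1000 = 159.22 A

159.22 A


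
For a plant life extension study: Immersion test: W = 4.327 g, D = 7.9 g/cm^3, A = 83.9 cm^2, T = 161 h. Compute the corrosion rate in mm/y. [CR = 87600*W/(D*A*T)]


Apply the mm/y weight-loss relation: CR = 87600 * W / (D * A * T)
Numerator: 87600 * 4.327 = 379045.2
Denominator: 7.9 * 83.9 * 161 = 106712.41
CR = 379045.2 / 106712.41 = 3.55203 mm/y

3.55203 mm/y


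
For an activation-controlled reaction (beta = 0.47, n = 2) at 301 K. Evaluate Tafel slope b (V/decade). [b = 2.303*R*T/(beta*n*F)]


Apply the Tafel slope relation: b = 2.303*R*T/(beta*n*F)
Numerator: 2.303 * 8.314 * 301 = 5763.29
Denominator: 0.47 * 2 * 96485 = 90695.9
b = 5763.29 / 90695.9 = 0.0635 V/decade

0.0635 V/decade


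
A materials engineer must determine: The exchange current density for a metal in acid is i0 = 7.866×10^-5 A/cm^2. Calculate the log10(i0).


i0 = 7.866×10^-5 A/cm^2
log10(i0) = -4.104

-4.104


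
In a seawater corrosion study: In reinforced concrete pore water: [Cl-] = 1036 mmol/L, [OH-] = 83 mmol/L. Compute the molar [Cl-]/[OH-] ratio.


Threshold parameter = [Cl-] / [OH-] (molar basis; both in mmol/L, so units cancel)
Ratio = 1036 / 83 = 12.48

12.48


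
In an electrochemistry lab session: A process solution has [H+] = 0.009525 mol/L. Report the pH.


pH = −log10[H+]
pH = −log10(0.009525) = 2.02

2.02


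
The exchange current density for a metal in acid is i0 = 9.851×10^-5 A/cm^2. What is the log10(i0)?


i0 = 9.851×10^-5 A/cm^2
log10(i0) = -4.007

-4.007


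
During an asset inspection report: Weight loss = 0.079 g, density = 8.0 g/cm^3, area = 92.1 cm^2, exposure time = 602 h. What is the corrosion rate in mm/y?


Apply the mm/y weight-loss relation: CR = 87600 * W / (D * A * T)
Numerator: 87600 * 0.079 = 6920.4
Denominator: 8.0 * 92.1 * 602 = 443553.6
CR = 6920.4 / 443553.6 = 0.015602 mm/y

0.015602 mm/y


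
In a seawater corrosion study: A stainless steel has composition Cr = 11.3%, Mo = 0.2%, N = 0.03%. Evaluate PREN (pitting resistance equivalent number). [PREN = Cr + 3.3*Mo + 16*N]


Apply the PREN formula: PREN = Cr + 3.3*Mo + 16*N
PREN = 11.3 + 3.3*0.2 + 16*0.03
PREN = 11.3 + 0.66 + 0.48 = 12.44

12.44


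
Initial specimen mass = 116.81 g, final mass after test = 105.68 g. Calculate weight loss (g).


Weight loss = initial − final
WL = 116.81 − 105.68 = 11.13 g

11.13 g


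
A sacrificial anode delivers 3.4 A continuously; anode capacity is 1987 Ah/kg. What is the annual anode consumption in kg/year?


Annual consumption = current * hours per year / capacity
Rate = 3.4 * 8760 / 1987 = 15.0 kg/year

15.0 kg/year


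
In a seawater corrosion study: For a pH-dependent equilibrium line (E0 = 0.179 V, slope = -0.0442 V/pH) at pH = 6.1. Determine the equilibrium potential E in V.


Apply the Pourbaix line equation: E = E0 + slope*pH
E = 0.179 + (-0.0442)*6.1 = 0.179 + (-0.26962) = -0.09062 V
Rounded to 3 decimal places: E = -0.091 V

-0.091 V


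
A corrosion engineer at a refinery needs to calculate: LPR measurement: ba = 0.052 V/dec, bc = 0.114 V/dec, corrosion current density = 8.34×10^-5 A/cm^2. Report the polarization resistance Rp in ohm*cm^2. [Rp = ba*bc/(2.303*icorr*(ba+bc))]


Apply the Stern-Geary equation: Rp = ba*bc / (2.303*icorr*(ba+bc))
ba*bc = 0.052*0.114 = 0.005928
ba+bc = 0.166; 2.303*icorr*(ba+bc) = 2.303*8.34×10^-5*0.166 = 3.1883653×10^-5
Rp = 0.005928 / 3.1883653×10^-5 = 185.9 ohm*cm^2

185.9 ohm*cm^2


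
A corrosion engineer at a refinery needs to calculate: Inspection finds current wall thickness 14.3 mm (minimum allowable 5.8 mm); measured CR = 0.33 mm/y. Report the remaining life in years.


Apply the remaining-life relation: RL = (t_current − t_min) / CR
RL = (14.3 − 5.8) / 0.33 = 8.5 / 0.33 = 25.8 years

25.8 years


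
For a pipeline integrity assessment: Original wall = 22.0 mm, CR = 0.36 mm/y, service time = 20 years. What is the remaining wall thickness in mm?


Remaining wall = original − CR × time
t = 22.0 − 0.36*20 = 22.0 − 7.2 = 14.8 mm

14.8 mm


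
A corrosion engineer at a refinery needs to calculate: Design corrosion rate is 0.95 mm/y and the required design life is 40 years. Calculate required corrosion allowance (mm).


Corrosion allowance = CR × design life
CA = 0.95 * 40 = 38.0 mm

38.0 mm


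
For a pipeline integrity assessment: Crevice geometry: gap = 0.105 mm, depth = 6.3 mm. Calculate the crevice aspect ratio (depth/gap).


Aspect ratio = depth / gap
Ratio = 6.3 / 0.105 = 60.0

60.0


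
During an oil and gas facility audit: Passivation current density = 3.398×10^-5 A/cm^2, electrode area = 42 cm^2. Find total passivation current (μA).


I = i_pass * A, then convert A → μA (×10^6)
I = 3.398×10^-5 * 42 * 10^6 = 1427.16 μA

1427.16 μA


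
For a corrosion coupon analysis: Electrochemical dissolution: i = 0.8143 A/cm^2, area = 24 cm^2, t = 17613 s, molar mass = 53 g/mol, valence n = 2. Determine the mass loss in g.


Apply Faraday's law: m = i*A*t*M / (n*F)
Total charge passed Q = i*A*t = 0.8143*24*17613 = 344214.3816 C
m = Q*M/(n*F) = 344214.3816*53/(2*96485) = 94.54 g

94.54 g


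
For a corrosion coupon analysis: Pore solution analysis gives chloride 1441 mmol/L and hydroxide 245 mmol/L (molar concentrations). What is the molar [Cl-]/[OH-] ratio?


Threshold parameter = [Cl-] / [OH-] (molar basis; both in mmol/L, so units cancel)
Ratio = 1441 / 245 = 5.88

5.88


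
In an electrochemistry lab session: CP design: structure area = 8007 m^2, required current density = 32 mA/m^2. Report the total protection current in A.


I = area * current density, then convert mA → A (÷1000)
I = 8007 * 32 / 1000 = 256.22 A

256.22 A


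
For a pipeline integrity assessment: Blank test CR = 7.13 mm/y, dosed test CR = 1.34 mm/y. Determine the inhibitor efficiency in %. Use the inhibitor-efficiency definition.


Apply the inhibitor-efficiency definition: IE = (CR_blank − CR_inh)/CR_blank × 100
IE = (7.13 − 1.34) / 7.13 × 100
IE = 5.79 / 7.13 × 100 = 81.2 %

81.2 %


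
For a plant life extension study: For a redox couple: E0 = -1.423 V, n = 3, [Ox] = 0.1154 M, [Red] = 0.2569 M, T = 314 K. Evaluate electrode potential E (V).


Apply the Nernst equation: E = E0 + (RT/nF)*ln([Ox]/[Red])
Step 1: RT/nF = 8.314*314/(3*96485) = 0.009019 V
Step 2: [Ox]/[Red] = 0.1154/0.2569 = 0.449202
Step 3: ln(0.449202) = -0.800283
Step 4: correction = 0.009019 * -0.800283 = -0.007 V
E = -1.423 + -0.007 = -1.43 V

-1.43 V


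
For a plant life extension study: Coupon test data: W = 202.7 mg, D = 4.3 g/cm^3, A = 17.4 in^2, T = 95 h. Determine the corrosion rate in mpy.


Apply the mpy weight-loss relation: CR = 534 * W / (D * A * T)
Numerator: 534 * 202.7 = 108241.8
Denominator: 4.3 * 17.4 * 95 = 7107.9
CR = 108241.8 / 7107.9 = 15.2284 mpy

15.2284 mpy


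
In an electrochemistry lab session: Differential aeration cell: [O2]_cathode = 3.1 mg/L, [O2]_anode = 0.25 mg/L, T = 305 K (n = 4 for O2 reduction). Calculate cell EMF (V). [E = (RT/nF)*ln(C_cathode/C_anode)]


Apply the Nernst concentration-cell relation: E = (RT/nF)*ln(C_cathode/C_anode)
RT/nF = 8.314*305/(4*96485) = 0.00657037 V
ln(3.1/0.25) = 2.5177
E = 0.00657037 * 2.5177 = 0.01654 V

0.01654 V


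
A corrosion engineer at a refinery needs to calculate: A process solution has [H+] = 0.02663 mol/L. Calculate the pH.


pH = −log10[H+]
pH = −log10(0.02663) = 1.57

1.57


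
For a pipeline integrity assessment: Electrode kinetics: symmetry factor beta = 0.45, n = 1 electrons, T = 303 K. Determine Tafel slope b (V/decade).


Apply the Tafel slope relation: b = 2.303*R*T/(beta*n*F)
Numerator: 2.303 * 8.314 * 303 = 5801.58
Denominator: 0.45 * 1 * 96485 = 43418.25
b = 5801.58 / 43418.25 = 0.1336 V/decade

0.1336 V/decade


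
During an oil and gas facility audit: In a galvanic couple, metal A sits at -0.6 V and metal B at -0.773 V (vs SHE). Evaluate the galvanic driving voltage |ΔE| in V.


Driving voltage is the absolute potential difference.
|ΔE| = |-0.6 − (-0.773)| = 0.173 V

0.173 V


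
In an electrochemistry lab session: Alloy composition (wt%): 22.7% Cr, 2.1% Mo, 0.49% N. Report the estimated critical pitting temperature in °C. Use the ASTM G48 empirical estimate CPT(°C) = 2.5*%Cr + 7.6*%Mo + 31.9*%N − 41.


Apply the ASTM G48 empirical CPT estimate: CPT(°C) = 2.5*%Cr + 7.6*%Mo + 31.9*%N − 41
2.5*22.7 = 56.75; 7.6*2.1 = 15.96; 31.9*0.49 = 15.631
CPT = 56.75 + 15.96 + 15.631 − 41 = 47.341 °C
Rounded to 0.1 °C: CPT ≈ 47.3 °C

47.3 °C


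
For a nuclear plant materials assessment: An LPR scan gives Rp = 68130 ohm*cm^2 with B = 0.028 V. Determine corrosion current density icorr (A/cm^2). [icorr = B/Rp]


Apply the Stern-Geary relation: icorr = B / Rp
icorr = 0.028 / 68130 = 4.11×10^-7 A/cm^2

4.11×10^-7 A/cm^2


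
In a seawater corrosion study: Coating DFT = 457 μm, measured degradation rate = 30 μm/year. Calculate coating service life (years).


Service life = thickness / degradation rate
Life = 457 / 30 = 15.2 years

15.2 years


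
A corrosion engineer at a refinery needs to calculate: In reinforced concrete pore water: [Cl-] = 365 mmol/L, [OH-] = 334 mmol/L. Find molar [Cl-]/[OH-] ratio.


Threshold parameter = [Cl-] / [OH-] (molar basis; both in mmol/L, so units cancel)
Ratio = 365 / 334 = 1.09

1.09


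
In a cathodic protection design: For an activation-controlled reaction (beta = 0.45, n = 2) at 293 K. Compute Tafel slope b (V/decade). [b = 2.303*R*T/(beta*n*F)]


Apply the Tafel slope relation: b = 2.303*R*T/(beta*n*F)
Numerator: 2.303 * 8.314 * 293 = 5610.11
Denominator: 0.45 * 2 * 96485 = 86836.5
b = 5610.11 / 86836.5 = 0.0646 V/decade

0.0646 V/decade


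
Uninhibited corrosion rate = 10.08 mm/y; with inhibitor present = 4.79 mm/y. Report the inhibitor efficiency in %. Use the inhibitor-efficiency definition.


Apply the inhibitor-efficiency definition: IE = (CR_blank − CR_inh)/CR_blank × 100
IE = (10.08 − 4.79) / 10.08 × 100
IE = 5.29 / 10.08 × 100 = 52.5 %

52.5 %


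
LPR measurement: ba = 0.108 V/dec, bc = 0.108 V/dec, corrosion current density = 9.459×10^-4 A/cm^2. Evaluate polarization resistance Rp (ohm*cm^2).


Apply the Stern-Geary equation: Rp = ba*bc / (2.303*icorr*(ba+bc))
ba*bc = 0.108*0.108 = 0.011664
ba+bc = 0.216; 2.303*icorr*(ba+bc) = 2.303*9.459×10^-4*0.216 = 4.7053606×10^-4
Rp = 0.011664 / 4.7053606×10^-4 = 24.8 ohm*cm^2

24.8 ohm*cm^2


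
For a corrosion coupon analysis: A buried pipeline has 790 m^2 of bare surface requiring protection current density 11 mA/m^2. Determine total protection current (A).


I = area * current density, then convert mA → A (÷1000)
I = 790 * 11 / 1000 = 8.69 A

8.69 A


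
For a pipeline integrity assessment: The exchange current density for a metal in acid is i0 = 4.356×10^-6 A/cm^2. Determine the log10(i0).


i0 = 4.356×10^-6 A/cm^2
log10(i0) = -5.361

-5.361


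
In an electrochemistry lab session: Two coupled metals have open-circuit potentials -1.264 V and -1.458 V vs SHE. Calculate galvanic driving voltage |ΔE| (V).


Driving voltage is the absolute potential difference.
|ΔE| = |-1.264 − (-1.458)| = 0.194 V

0.194 V


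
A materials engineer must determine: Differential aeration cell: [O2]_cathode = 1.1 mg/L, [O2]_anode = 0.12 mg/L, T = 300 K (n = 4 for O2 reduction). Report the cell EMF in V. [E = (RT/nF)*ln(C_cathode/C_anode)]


Apply the Nernst concentration-cell relation: E = (RT/nF)*ln(C_cathode/C_anode)
RT/nF = 8.314*300/(4*96485) = 0.00646266 V
ln(1.1/0.12) = 2.21557
E = 0.00646266 * 2.21557 = 0.01432 V

0.01432 V


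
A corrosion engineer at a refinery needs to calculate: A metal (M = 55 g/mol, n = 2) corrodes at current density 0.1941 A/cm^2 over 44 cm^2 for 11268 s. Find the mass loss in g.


Apply Faraday's law: m = i*A*t*M / (n*F)
Total charge passed Q = i*A*t = 0.1941*44*11268 = 96233.2272 C
m = Q*M/(n*F) = 96233.2272*55/(2*96485) = 27.42824 g

27.42824 g


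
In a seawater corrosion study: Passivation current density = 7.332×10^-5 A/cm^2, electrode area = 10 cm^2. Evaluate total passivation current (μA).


I = i_pass * A, then convert A → μA (×10^6)
I = 7.332×10^-5 * 10 * 10^6 = 733.2 μA

733.2 μA


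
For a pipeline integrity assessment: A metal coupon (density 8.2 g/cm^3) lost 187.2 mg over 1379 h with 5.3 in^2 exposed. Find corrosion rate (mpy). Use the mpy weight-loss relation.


Apply the mpy weight-loss relation: CR = 534 * W / (D * A * T)
Numerator: 534 * 187.2 = 99964.8
Denominator: 8.2 * 5.3 * 1379 = 59931.34
CR = 99964.8 / 59931.34 = 1.668 mpy

1.668 mpy


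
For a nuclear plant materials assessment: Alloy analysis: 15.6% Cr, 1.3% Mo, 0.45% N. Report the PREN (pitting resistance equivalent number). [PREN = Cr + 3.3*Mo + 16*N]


Apply the PREN formula: PREN = Cr + 3.3*Mo + 16*N
PREN = 15.6 + 3.3*1.3 + 16*0.45
PREN = 15.6 + 4.29 + 7.2 = 27.09

27.09


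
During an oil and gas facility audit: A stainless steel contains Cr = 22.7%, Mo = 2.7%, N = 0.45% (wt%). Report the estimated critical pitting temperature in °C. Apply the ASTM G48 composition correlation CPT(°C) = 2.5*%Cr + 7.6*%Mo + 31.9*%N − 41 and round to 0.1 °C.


Apply the ASTM G48 empirical CPT estimate: CPT(°C) = 2.5*%Cr + 7.6*%Mo + 31.9*%N − 41
2.5*22.7 = 56.75; 7.6*2.7 = 20.52; 31.9*0.45 = 14.355
CPT = 56.75 + 20.52 + 14.355 − 41 = 50.625 °C
Rounded to 0.1 °C: CPT ≈ 50.6 °C

50.6 °C


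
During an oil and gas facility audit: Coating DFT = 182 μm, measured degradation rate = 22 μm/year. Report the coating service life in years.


Service life = thickness / degradation rate
Life = 182 / 22 = 8.3 years

8.3 years


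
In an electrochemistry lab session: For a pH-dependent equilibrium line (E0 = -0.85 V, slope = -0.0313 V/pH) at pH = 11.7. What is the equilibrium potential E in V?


Apply the Pourbaix line equation: E = E0 + slope*pH
E = -0.85 + (-0.0313)*11.7 = -0.85 + (-0.36621) = -1.21621 V
Rounded to 3 decimal places: E = -1.216 V

-1.216 V


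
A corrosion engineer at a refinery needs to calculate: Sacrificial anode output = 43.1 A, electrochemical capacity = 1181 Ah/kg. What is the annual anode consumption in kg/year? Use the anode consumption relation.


Annual consumption = current * hours per year / capacity
Rate = 43.1 * 8760 / 1181 = 319.7 kg/year

319.7 kg/year


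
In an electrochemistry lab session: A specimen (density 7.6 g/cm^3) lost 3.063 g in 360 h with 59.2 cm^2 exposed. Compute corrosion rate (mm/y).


Apply the mm/y weight-loss relation: CR = 87600 * W / (D * A * T)
Numerator: 87600 * 3.063 = 268318.8
Denominator: 7.6 * 59.2 * 360 = 161971.2
CR = 268318.8 / 161971.2 = 1.65658 mm/y

1.65658 mm/y


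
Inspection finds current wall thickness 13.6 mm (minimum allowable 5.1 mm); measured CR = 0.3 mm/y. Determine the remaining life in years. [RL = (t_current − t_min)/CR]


Apply the remaining-life relation: RL = (t_current − t_min) / CR
RL = (13.6 − 5.1) / 0.3 = 8.5 / 0.3 = 28.3 years

28.3 years


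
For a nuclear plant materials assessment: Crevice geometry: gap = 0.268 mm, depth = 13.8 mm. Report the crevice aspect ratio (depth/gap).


Aspect ratio = depth / gap
Ratio = 13.8 / 0.268 = 51.5

51.5


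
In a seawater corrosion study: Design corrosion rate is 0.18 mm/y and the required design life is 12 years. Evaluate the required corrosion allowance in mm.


Corrosion allowance = CR × design life
CA = 0.18 * 12 = 2.16 mm

2.16 mm


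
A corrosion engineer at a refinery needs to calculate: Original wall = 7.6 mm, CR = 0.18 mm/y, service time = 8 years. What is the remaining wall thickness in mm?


Remaining wall = original − CR × time
t = 7.6 − 0.18*8 = 7.6 − 1.44 = 6.16 mm

6.16 mm


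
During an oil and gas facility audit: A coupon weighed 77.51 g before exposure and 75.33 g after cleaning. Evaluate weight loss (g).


Weight loss = initial − final
WL = 77.51 − 75.33 = 2.18 g

2.18 g


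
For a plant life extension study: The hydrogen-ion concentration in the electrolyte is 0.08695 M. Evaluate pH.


pH = −log10[H+]
pH = −log10(0.08695) = 1.06

1.06


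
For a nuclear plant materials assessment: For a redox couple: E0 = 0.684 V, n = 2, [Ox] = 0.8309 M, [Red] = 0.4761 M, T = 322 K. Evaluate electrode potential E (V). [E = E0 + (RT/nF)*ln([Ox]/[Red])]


Apply the Nernst equation: E = E0 + (RT/nF)*ln([Ox]/[Red])
Step 1: RT/nF = 8.314*322/(2*96485) = 0.01387318 V
Step 2: [Ox]/[Red] = 0.8309/0.4761 = 1.745222
Step 3: ln(1.745222) = 0.556882
Step 4: correction = 0.01387318 * 0.556882 = 0.0077 V
E = 0.684 + 0.0077 = 0.6917 V

0.6917 V


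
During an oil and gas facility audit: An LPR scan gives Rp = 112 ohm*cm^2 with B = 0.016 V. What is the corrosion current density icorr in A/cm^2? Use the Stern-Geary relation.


Apply the Stern-Geary relation: icorr = B / Rp
icorr = 0.016 / 112 = 1.429×10^-4 A/cm^2

1.429×10^-4 A/cm^2


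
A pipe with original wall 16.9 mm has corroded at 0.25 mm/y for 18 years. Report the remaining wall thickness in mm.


Remaining wall = original − CR × time
t = 16.9 − 0.25*18 = 16.9 − 4.5 = 12.4 mm

12.4 mm


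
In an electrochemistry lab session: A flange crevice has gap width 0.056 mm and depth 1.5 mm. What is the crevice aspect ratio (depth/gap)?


Aspect ratio = depth / gap
Ratio = 1.5 / 0.056 = 26.8

26.8


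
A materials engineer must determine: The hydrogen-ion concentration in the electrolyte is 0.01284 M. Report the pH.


pH = −log10[H+]
pH = −log10(0.01284) = 1.89

1.89


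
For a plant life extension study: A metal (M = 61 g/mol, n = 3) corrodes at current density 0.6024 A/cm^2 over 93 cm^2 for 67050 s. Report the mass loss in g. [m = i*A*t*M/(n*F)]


Apply Faraday's law: m = i*A*t*M / (n*F)
Total charge passed Q = i*A*t = 0.6024*93*67050 = 3756355.56 C
m = Q*M/(n*F) = 3756355.56*61/(3*96485) = 791.61766 g

791.61766 g


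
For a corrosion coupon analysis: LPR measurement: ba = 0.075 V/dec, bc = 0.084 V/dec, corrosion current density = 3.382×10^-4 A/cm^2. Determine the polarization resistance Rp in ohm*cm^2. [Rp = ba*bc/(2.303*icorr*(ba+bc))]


Apply the Stern-Geary equation: Rp = ba*bc / (2.303*icorr*(ba+bc))
ba*bc = 0.075*0.084 = 0.0063
ba+bc = 0.159; 2.303*icorr*(ba+bc) = 2.303*3.382×10^-4*0.159 = 1.2384106×10^-4
Rp = 0.0063 / 1.2384106×10^-4 = 50.9 ohm*cm^2

50.9 ohm*cm^2


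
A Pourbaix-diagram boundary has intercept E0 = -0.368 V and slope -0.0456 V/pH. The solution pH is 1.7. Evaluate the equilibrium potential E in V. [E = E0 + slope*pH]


Apply the Pourbaix line equation: E = E0 + slope*pH
E = -0.368 + (-0.0456)*1.7 = -0.368 + (-0.07752) = -0.44552 V
Rounded to 3 decimal places: E = -0.446 V

-0.446 V


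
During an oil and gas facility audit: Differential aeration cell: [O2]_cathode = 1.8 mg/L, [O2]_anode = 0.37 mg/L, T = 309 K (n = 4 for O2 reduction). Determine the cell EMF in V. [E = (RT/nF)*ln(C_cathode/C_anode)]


Apply the Nernst concentration-cell relation: E = (RT/nF)*ln(C_cathode/C_anode)
RT/nF = 8.314*309/(4*96485) = 0.00665654 V
ln(1.8/0.37) = 1.58204
E = 0.00665654 * 1.58204 = 0.01053 V

0.01053 V


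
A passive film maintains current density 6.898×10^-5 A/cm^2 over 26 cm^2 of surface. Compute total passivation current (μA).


I = i_pass * A, then convert A → μA (×10^6)
I = 6.898×10^-5 * 26 * 10^6 = 1793.48 μA

1793.48 μA


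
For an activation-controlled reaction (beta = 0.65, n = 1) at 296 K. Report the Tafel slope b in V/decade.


Apply the Tafel slope relation: b = 2.303*R*T/(beta*n*F)
Numerator: 2.303 * 8.314 * 296 = 5667.55
Denominator: 0.65 * 1 * 96485 = 62715.25
b = 5667.55 / 62715.25 = 0.09 V/decade

0.09 V/decade


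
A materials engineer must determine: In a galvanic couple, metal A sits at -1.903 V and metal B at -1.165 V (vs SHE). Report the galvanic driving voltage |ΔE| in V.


Driving voltage is the absolute potential difference.
|ΔE| = |-1.903 − (-1.165)| = 0.738 V

0.738 V


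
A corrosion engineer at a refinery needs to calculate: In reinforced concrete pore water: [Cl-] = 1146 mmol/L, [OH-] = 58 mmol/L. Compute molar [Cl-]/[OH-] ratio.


Threshold parameter = [Cl-] / [OH-] (molar basis; both in mmol/L, so units cancel)
Ratio = 1146 / 58 = 19.76

19.76


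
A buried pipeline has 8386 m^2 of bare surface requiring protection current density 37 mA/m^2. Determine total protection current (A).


I = area * current density, then convert mA → A (÷1000)
I = 8386 * 37 / 1000 = 310.28 A

310.28 A


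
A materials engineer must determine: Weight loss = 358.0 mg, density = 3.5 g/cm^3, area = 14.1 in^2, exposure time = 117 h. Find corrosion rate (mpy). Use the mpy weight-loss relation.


Apply the mpy weight-loss relation: CR = 534 * W / (D * A * T)
Numerator: 534 * 358.0 = 191172.0
Denominator: 3.5 * 14.1 * 117 = 5773.95
CR = 191172.0 / 5773.95 = 33.1094 mpy

33.1094 mpy


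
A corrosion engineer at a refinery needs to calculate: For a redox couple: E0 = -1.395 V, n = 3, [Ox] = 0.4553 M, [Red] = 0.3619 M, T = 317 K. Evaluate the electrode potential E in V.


Apply the Nernst equation: E = E0 + (RT/nF)*ln([Ox]/[Red])
Step 1: RT/nF = 8.314*317/(3*96485) = 0.00910517 V
Step 2: [Ox]/[Red] = 0.4553/0.3619 = 1.258082
Step 3: ln(1.258082) = 0.229588
Step 4: correction = 0.00910517 * 0.229588 = 0.0021 V
E = -1.395 + 0.0021 = -1.3929 V

-1.3929 V


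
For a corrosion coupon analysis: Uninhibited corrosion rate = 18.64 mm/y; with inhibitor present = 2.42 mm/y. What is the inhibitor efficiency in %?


Apply the inhibitor-efficiency definition: IE = (CR_blank − CR_inh)/CR_blank × 100
IE = (18.64 − 2.42) / 18.64 × 100
IE = 16.22 / 18.64 × 100 = 87.0 %

87.0 %


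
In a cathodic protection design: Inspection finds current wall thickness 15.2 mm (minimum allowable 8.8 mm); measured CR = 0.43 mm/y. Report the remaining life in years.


Apply the remaining-life relation: RL = (t_current − t_min) / CR
RL = (15.2 − 8.8) / 0.43 = 6.4 / 0.43 = 14.9 years

14.9 years


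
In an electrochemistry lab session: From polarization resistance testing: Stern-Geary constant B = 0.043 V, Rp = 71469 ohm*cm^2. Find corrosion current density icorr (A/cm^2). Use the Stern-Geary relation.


Apply the Stern-Geary relation: icorr = B / Rp
icorr = 0.043 / 71469 = 6.017×10^-7 A/cm^2

6.017×10^-7 A/cm^2


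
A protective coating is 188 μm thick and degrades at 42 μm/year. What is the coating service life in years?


Service life = thickness / degradation rate
Life = 188 / 42 = 4.5 years

4.5 years


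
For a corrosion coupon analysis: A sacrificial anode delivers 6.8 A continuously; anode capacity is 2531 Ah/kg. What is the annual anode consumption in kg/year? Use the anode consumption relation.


Annual consumption = current * hours per year / capacity
Rate = 6.8 * 8760 / 2531 = 23.5 kg/year

23.5 kg/year


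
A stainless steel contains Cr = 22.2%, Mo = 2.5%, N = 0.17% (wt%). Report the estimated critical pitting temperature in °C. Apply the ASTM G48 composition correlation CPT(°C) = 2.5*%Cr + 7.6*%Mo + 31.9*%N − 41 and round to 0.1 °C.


Apply the ASTM G48 empirical CPT estimate: CPT(°C) = 2.5*%Cr + 7.6*%Mo + 31.9*%N − 41
2.5*22.2 = 55.5; 7.6*2.5 = 19; 31.9*0.17 = 5.423
CPT = 55.5 + 19 + 5.423 − 41 = 38.923 °C
Rounded to 0.1 °C: CPT ≈ 38.9 °C

38.9 °C


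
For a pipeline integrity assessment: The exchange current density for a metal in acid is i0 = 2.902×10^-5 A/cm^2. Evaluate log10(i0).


i0 = 2.902×10^-5 A/cm^2
log10(i0) = -4.537

-4.537


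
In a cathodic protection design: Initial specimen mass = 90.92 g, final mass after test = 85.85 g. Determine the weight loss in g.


Weight loss = initial − final
WL = 90.92 − 85.85 = 5.07 g

5.07 g


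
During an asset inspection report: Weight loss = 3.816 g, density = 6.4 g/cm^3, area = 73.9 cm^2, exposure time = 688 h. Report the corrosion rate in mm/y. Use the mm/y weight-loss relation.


Apply the mm/y weight-loss relation: CR = 87600 * W / (D * A * T)
Numerator: 87600 * 3.816 = 334281.6
Denominator: 6.4 * 73.9 * 688 = 325396.48
CR = 334281.6 / 325396.48 = 1.027306 mm/y

1.027306 mm/y


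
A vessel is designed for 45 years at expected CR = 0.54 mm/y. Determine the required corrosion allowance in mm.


Corrosion allowance = CR × design life
CA = 0.54 * 45 = 24.3 mm

24.3 mm


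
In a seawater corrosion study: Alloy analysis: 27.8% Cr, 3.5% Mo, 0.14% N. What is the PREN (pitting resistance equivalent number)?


Apply the PREN formula: PREN = Cr + 3.3*Mo + 16*N
PREN = 27.8 + 3.3*3.5 + 16*0.14
PREN = 27.8 + 11.55 + 2.24 = 41.59

41.59


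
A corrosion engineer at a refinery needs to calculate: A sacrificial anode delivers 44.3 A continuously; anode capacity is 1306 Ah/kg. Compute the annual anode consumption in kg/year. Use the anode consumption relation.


Annual consumption = current * hours per year / capacity
Rate = 44.3 * 8760 / 1306 = 297.1 kg/year

297.1 kg/year


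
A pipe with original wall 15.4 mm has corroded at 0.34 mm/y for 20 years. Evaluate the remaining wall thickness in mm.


Remaining wall = original − CR × time
t = 15.4 − 0.34*20 = 15.4 − 6.8 = 8.6 mm

8.6 mm


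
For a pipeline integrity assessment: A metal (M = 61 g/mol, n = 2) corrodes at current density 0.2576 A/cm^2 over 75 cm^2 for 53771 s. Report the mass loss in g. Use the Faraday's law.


Apply Faraday's law: m = i*A*t*M / (n*F)
Total charge passed Q = i*A*t = 0.2576*75*53771 = 1038855.72 C
m = Q*M/(n*F) = 1038855.72*61/(2*96485) = 328.394 g

328.394 g


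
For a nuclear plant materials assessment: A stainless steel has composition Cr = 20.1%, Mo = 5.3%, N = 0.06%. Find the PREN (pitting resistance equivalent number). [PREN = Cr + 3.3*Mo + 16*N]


Apply the PREN formula: PREN = Cr + 3.3*Mo + 16*N
PREN = 20.1 + 3.3*5.3 + 16*0.06
PREN = 20.1 + 17.49 + 0.96 = 38.55

38.55


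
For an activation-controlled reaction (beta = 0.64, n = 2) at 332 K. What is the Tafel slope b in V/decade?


Apply the Tafel slope relation: b = 2.303*R*T/(beta*n*F)
Numerator: 2.303 * 8.314 * 332 = 6356.85
Denominator: 0.64 * 2 * 96485 = 123500.8
b = 6356.85 / 123500.8 = 0.0515 V/decade

0.0515 V/decade


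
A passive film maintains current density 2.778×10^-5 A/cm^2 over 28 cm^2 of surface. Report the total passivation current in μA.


I = i_pass * A, then convert A → μA (×10^6)
I = 2.778×10^-5 * 28 * 10^6 = 777.84 μA

777.84 μA


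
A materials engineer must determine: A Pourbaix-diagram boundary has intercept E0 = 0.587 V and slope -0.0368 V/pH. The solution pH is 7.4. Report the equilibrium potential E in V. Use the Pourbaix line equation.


Apply the Pourbaix line equation: E = E0 + slope*pH
E = 0.587 + (-0.0368)*7.4 = 0.587 + (-0.27232) = 0.31468 V
Rounded to 4 decimal places: E = 0.3147 V

0.3147 V


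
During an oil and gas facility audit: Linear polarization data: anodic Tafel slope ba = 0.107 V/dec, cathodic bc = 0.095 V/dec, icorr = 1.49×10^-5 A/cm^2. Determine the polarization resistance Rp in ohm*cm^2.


Apply the Stern-Geary equation: Rp = ba*bc / (2.303*icorr*(ba+bc))
ba*bc = 0.107*0.095 = 0.010165
ba+bc = 0.202; 2.303*icorr*(ba+bc) = 2.303*1.49×10^-5*0.202 = 6.9315694×10^-6
Rp = 0.010165 / 6.9315694×10^-6 = 1466.48 ohm*cm^2

1466.48 ohm*cm^2


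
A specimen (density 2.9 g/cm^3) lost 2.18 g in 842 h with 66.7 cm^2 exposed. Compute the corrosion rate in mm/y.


Apply the mm/y weight-loss relation: CR = 87600 * W / (D * A * T)
Numerator: 87600 * 2.18 = 190968.0
Denominator: 2.9 * 66.7 * 842 = 162868.06
CR = 190968.0 / 162868.06 = 1.1725 mm/y

1.1725 mm/y


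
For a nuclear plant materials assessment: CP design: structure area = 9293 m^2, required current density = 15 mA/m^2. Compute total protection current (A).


I = area * current density, then convert mA → A (÷1000)
I = 9293 * 15 / 1000 = 139.4 A

139.4 A


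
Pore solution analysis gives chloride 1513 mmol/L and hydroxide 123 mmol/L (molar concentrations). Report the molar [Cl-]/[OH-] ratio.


Threshold parameter = [Cl-] / [OH-] (molar basis; both in mmol/L, so units cancel)
Ratio = 1513 / 123 = 12.3

12.3


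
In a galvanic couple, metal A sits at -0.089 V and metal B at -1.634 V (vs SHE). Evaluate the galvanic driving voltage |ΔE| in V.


Driving voltage is the absolute potential difference.
|ΔE| = |-0.089 − (-1.634)| = 1.545 V

1.545 V


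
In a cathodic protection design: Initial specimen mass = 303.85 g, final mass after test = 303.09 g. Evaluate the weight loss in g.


Weight loss = initial − final
WL = 303.85 − 303.09 = 0.76 g

0.76 g


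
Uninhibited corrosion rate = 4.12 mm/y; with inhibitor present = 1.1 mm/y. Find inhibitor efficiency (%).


Apply the inhibitor-efficiency definition: IE = (CR_blank − CR_inh)/CR_blank × 100
IE = (4.12 − 1.1) / 4.12 × 100
IE = 3.02 / 4.12 × 100 = 73.3 %

73.3 %


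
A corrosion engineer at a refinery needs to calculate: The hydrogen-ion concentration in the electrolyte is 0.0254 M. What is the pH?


pH = −log10[H+]
pH = −log10(0.0254) = 1.6

1.6


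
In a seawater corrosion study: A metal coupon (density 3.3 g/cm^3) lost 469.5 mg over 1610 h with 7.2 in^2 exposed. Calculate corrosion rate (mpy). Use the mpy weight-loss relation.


Apply the mpy weight-loss relation: CR = 534 * W / (D * A * T)
Numerator: 534 * 469.5 = 250713.0
Denominator: 3.3 * 7.2 * 1610 = 38253.6
CR = 250713.0 / 38253.6 = 6.55397 mpy

6.55397 mpy


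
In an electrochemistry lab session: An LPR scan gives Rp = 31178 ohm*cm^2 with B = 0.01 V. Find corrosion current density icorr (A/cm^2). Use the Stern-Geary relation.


Apply the Stern-Geary relation: icorr = B / Rp
icorr = 0.01 / 31178 = 3.207×10^-7 A/cm^2

3.207×10^-7 A/cm^2


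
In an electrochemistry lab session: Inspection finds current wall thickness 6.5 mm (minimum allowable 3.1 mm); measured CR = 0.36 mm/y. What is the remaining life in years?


Apply the remaining-life relation: RL = (t_current − t_min) / CR
RL = (6.5 − 3.1) / 0.36 = 3.4 / 0.36 = 9.4 years

9.4 years


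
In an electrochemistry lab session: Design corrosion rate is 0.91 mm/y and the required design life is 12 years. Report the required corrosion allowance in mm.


Corrosion allowance = CR × design life
CA = 0.91 * 12 = 10.92 mm

10.92 mm


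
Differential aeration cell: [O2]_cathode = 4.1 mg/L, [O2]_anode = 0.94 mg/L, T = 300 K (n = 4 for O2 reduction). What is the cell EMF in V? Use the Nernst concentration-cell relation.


Apply the Nernst concentration-cell relation: E = (RT/nF)*ln(C_cathode/C_anode)
RT/nF = 8.314*300/(4*96485) = 0.00646266 V
ln(4.1/0.94) = 1.47286
E = 0.00646266 * 1.47286 = 0.00952 V

0.00952 V


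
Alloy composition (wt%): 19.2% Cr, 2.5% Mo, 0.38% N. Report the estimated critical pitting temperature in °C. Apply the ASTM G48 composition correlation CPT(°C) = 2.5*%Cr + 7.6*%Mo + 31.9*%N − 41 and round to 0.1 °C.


Apply the ASTM G48 empirical CPT estimate: CPT(°C) = 2.5*%Cr + 7.6*%Mo + 31.9*%N − 41
2.5*19.2 = 48; 7.6*2.5 = 19; 31.9*0.38 = 12.122
CPT = 48 + 19 + 12.122 − 41 = 38.122 °C
Rounded to 0.1 °C: CPT ≈ 38.1 °C

38.1 °C


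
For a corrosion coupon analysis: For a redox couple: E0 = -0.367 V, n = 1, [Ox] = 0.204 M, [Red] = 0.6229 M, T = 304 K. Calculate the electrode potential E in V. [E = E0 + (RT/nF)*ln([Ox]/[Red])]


Apply the Nernst equation: E = E0 + (RT/nF)*ln([Ox]/[Red])
Step 1: RT/nF = 8.314*304/(1*96485) = 0.02619533 V
Step 2: [Ox]/[Red] = 0.204/0.6229 = 0.3275
Step 3: ln(0.3275) = -1.116267
Step 4: correction = 0.02619533 * -1.116267 = -0.0292 V
E = -0.367 + -0.0292 = -0.3962 V

-0.3962 V


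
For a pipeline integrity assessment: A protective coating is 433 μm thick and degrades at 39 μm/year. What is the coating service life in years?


Service life = thickness / degradation rate
Life = 433 / 39 = 11.1 years

11.1 years


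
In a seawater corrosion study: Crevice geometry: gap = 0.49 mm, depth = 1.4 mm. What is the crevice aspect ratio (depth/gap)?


Aspect ratio = depth / gap
Ratio = 1.4 / 0.49 = 2.9

2.9


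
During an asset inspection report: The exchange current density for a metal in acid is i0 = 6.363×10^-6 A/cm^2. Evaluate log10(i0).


i0 = 6.363×10^-6 A/cm^2
log10(i0) = -5.196

-5.196


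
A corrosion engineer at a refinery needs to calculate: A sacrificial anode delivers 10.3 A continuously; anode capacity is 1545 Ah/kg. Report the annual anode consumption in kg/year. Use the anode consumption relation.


Annual consumption = current * hours per year / capacity
Rate = 10.3 * 8760 / 1545 = 58.4 kg/year

58.4 kg/year


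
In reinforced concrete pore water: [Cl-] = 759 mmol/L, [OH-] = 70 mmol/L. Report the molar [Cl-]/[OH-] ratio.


Threshold parameter = [Cl-] / [OH-] (molar basis; both in mmol/L, so units cancel)
Ratio = 759 / 70 = 10.84

10.84


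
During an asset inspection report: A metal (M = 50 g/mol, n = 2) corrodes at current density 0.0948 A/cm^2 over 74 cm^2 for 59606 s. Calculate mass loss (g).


Apply Faraday's law: m = i*A*t*M / (n*F)
Total charge passed Q = i*A*t = 0.0948*74*59606 = 418148.0112 C
m = Q*M/(n*F) = 418148.0112*50/(2*96485) = 108.34534 g

108.34534 g


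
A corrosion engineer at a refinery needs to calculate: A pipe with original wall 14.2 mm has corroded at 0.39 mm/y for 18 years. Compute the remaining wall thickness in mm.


Remaining wall = original − CR × time
t = 14.2 − 0.39*18 = 14.2 − 7.02 = 7.18 mm

7.18 mm


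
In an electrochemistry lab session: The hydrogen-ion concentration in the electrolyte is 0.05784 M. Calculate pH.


pH = −log10[H+]
pH = −log10(0.05784) = 1.24

1.24


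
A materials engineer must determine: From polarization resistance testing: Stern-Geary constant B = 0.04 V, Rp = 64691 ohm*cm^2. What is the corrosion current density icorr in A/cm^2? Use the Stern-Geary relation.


Apply the Stern-Geary relation: icorr = B / Rp
icorr = 0.04 / 64691 = 6.183×10^-7 A/cm^2

6.183×10^-7 A/cm^2


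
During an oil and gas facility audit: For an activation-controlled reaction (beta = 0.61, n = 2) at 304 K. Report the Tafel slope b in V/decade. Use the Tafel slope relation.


Apply the Tafel slope relation: b = 2.303*R*T/(beta*n*F)
Numerator: 2.303 * 8.314 * 304 = 5820.73
Denominator: 0.61 * 2 * 96485 = 117711.7
b = 5820.73 / 117711.7 = 0.049 V/decade

0.049 V/decade


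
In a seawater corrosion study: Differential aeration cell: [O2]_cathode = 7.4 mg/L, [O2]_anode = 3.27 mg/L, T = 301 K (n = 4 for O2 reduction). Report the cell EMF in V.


Apply the Nernst concentration-cell relation: E = (RT/nF)*ln(C_cathode/C_anode)
RT/nF = 8.314*301/(4*96485) = 0.0064842 V
ln(7.4/3.27) = 0.81669
E = 0.0064842 * 0.81669 = 0.0053 V

0.0053 V


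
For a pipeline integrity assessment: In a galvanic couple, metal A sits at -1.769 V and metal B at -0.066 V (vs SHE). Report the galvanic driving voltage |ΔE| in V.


Driving voltage is the absolute potential difference.
|ΔE| = |-1.769 − (-0.066)| = 1.703 V

1.703 V


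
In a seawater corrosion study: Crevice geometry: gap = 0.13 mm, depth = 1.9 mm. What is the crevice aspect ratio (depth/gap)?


Aspect ratio = depth / gap
Ratio = 1.9 / 0.13 = 14.6

14.6


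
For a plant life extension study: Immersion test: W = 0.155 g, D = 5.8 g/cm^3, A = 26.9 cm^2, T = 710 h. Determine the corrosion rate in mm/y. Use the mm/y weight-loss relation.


Apply the mm/y weight-loss relation: CR = 87600 * W / (D * A * T)
Numerator: 87600 * 0.155 = 13578.0
Denominator: 5.8 * 26.9 * 710 = 110774.2
CR = 13578.0 / 110774.2 = 0.1226 mm/y

0.1226 mm/y


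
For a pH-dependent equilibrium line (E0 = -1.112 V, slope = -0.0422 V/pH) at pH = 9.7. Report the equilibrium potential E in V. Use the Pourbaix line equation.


Apply the Pourbaix line equation: E = E0 + slope*pH
E = -1.112 + (-0.0422)*9.7 = -1.112 + (-0.40934) = -1.52134 V
Rounded to 3 decimal places: E = -1.521 V

-1.521 V


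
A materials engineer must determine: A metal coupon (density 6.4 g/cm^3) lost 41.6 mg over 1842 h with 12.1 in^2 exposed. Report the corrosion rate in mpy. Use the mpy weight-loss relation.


Apply the mpy weight-loss relation: CR = 534 * W / (D * A * T)
Numerator: 534 * 41.6 = 22214.4
Denominator: 6.4 * 12.1 * 1842 = 142644.48
CR = 22214.4 / 142644.48 = 0.156 mpy

0.156 mpy


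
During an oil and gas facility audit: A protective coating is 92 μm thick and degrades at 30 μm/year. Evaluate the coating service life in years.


Service life = thickness / degradation rate
Life = 92 / 30 = 3.1 years

3.1 years


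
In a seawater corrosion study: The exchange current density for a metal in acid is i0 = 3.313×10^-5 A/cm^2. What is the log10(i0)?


i0 = 3.313×10^-5 A/cm^2
log10(i0) = -4.48

-4.48


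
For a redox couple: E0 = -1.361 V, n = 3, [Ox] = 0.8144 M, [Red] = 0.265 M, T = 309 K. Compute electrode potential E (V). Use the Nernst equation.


Apply the Nernst equation: E = E0 + (RT/nF)*ln([Ox]/[Red])
Step 1: RT/nF = 8.314*309/(3*96485) = 0.00887539 V
Step 2: [Ox]/[Red] = 0.8144/0.265 = 3.073208
Step 3: ln(3.073208) = 1.122722
Step 4: correction = 0.00887539 * 1.122722 = 0.01 V
E = -1.361 + 0.01 = -1.351 V

-1.351 V


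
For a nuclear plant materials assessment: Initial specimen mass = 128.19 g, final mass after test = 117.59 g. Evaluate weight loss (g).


Weight loss = initial − final
WL = 128.19 − 117.59 = 10.6 g

10.6 g


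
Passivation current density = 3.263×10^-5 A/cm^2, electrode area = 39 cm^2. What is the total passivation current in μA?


I = i_pass * A, then convert A → μA (×10^6)
I = 3.263×10^-5 * 39 * 10^6 = 1272.57 μA

1272.57 μA
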